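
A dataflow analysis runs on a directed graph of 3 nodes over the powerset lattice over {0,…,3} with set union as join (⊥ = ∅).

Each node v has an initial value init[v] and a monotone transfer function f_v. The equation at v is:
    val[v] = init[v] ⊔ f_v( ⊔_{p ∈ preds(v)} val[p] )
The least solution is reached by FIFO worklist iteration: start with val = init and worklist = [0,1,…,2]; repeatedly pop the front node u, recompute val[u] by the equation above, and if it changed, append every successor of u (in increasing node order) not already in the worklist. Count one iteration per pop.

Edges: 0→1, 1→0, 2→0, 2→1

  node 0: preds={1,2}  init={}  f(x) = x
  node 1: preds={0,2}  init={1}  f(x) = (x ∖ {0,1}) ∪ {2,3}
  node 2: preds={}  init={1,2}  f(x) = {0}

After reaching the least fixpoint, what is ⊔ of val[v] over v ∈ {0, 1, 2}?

Trace (5 dequeues):
  [1] u=0 | in {1,2} | out {1,2} | prev {} | push {}
  [2] u=1 | in {1,2} | out {1,2,3} | prev {1} | push {0}
  [3] u=2 | in {} | out {0,1,2} | prev {1,2} | push {1}
  [4] u=0 | in {0,1,2,3} | out {0,1,2,3} | prev {1,2} | push {}
  [5] u=1 | in {0,1,2,3} | out {1,2,3} | ==

Converged values:
  [0] {0,1,2,3}
  [1] {1,2,3}
  [2] {0,1,2}

{0,1,2,3}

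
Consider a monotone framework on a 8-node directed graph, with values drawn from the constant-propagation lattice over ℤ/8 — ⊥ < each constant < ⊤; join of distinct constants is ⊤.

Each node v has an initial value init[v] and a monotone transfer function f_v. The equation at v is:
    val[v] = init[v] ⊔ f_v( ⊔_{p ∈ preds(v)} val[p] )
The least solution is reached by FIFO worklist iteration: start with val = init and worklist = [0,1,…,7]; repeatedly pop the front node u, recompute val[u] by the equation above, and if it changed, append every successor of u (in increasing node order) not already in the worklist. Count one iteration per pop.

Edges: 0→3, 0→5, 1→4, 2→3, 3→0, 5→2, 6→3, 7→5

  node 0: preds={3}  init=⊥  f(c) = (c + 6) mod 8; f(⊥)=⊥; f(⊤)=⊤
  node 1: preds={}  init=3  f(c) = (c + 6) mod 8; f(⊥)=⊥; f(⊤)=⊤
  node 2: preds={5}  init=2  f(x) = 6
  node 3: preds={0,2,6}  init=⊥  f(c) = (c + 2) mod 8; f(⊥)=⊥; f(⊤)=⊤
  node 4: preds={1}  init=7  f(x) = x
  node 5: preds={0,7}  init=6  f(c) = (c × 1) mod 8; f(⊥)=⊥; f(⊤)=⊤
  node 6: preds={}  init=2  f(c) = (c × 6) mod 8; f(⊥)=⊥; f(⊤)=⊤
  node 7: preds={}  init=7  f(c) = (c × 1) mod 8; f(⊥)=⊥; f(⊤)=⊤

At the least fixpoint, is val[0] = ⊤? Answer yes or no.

Iteration log — 12 steps:
  step 1. node 0  ⊔preds=⊥  new=⊥  stable
  step 2. node 1  ⊔preds=⊥  new=3  stable
  step 3. node 2  ⊔preds=6  new=⊤  old=2  +wl: 
  step 4. node 3  ⊔preds=⊤  new=⊤  old=⊥  +wl: 0
  step 5. node 4  ⊔preds=3  new=⊤  old=7  +wl: 
  step 6. node 5  ⊔preds=7  new=⊤  old=6  +wl: 2
  step 7. node 6  ⊔preds=⊥  new=2  stable
  step 8. node 7  ⊔preds=⊥  new=7  stable
  step 9. node 0  ⊔preds=⊤  new=⊤  old=⊥  +wl: 3,5
  step 10. node 2  ⊔preds=⊤  new=⊤  stable
  step 11. node 3  ⊔preds=⊤  new=⊤  stable
  step 12. node 5  ⊔preds=⊤  new=⊤  stable

Least fixpoint reached:
  node 0: ⊤
  node 1: 3
  node 2: ⊤
  node 3: ⊤
  node 4: ⊤
  node 5: ⊤
  node 6: 2
  node 7: 7

yes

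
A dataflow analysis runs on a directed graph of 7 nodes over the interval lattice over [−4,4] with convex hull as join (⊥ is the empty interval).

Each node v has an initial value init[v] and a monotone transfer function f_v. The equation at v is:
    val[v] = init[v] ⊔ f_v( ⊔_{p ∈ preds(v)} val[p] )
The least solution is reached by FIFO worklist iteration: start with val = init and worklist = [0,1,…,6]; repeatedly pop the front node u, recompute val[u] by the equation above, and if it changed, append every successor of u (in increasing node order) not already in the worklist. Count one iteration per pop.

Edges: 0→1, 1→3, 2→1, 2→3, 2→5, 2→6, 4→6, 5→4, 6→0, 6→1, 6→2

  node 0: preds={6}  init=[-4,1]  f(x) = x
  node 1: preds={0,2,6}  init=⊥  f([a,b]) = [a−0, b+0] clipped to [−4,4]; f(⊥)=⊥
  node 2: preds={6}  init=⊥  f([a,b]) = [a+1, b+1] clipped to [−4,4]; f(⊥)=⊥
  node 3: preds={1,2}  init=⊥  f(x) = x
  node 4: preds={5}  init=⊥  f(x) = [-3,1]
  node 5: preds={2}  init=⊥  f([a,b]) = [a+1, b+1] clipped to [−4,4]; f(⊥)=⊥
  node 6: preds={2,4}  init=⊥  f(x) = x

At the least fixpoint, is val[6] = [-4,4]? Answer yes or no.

Trace (33 dequeues):
  [1] u=0 | in ⊥ | out [-4,1] | ==
  [2] u=1 | in [-4,1] | out [-4,1] | prev ⊥ | push {}
  [3] u=2 | in ⊥ | out ⊥ | ==
  [4] u=3 | in [-4,1] | out [-4,1] | prev ⊥ | push {}
  [5] u=4 | in ⊥ | out [-3,1] | prev ⊥ | push {}
  [6] u=5 | in ⊥ | out ⊥ | ==
  [7] u=6 | in [-3,1] | out [-3,1] | prev ⊥ | push {0,1,2}
  [8] u=0 | in [-3,1] | out [-4,1] | ==
  [9] u=1 | in [-4,1] | out [-4,1] | ==
  [10] u=2 | in [-3,1] | out [-2,2] | prev ⊥ | push {1,3,5,6}
  [11] u=1 | in [-4,2] | out [-4,2] | prev [-4,1] | push {}
  [12] u=3 | in [-4,2] | out [-4,2] | prev [-4,1] | push {}
  [13] u=5 | in [-2,2] | out [-1,3] | prev ⊥ | push {4}
  [14] u=6 | in [-3,2] | out [-3,2] | prev [-3,1] | push {0,1,2}
  [15] u=4 | in [-1,3] | out [-3,1] | ==
  [16] u=0 | in [-3,2] | out [-4,2] | prev [-4,1] | push {}
  [17] u=1 | in [-4,2] | out [-4,2] | ==
  [18] u=2 | in [-3,2] | out [-2,3] | prev [-2,2] | push {1,3,5,6}
  [19] u=1 | in [-4,3] | out [-4,3] | prev [-4,2] | push {}
  [20] u=3 | in [-4,3] | out [-4,3] | prev [-4,2] | push {}
  [21] u=5 | in [-2,3] | out [-1,4] | prev [-1,3] | push {4}
  [22] u=6 | in [-3,3] | out [-3,3] | prev [-3,2] | push {0,1,2}
  [23] u=4 | in [-1,4] | out [-3,1] | ==
  [24] u=0 | in [-3,3] | out [-4,3] | prev [-4,2] | push {}
  [25] u=1 | in [-4,3] | out [-4,3] | ==
  [26] u=2 | in [-3,3] | out [-2,4] | prev [-2,3] | push {1,3,5,6}
  [27] u=1 | in [-4,4] | out [-4,4] | prev [-4,3] | push {}
  [28] u=3 | in [-4,4] | out [-4,4] | prev [-4,3] | push {}
  [29] u=5 | in [-2,4] | out [-1,4] | ==
  [30] u=6 | in [-3,4] | out [-3,4] | prev [-3,3] | push {0,1,2}
  [31] u=0 | in [-3,4] | out [-4,4] | prev [-4,3] | push {}
  [32] u=1 | in [-4,4] | out [-4,4] | ==
  [33] u=2 | in [-3,4] | out [-2,4] | ==

Converged values:
  [0] [-4,4]
  [1] [-4,4]
  [2] [-2,4]
  [3] [-4,4]
  [4] [-3,1]
  [5] [-1,4]
  [6] [-3,4]

no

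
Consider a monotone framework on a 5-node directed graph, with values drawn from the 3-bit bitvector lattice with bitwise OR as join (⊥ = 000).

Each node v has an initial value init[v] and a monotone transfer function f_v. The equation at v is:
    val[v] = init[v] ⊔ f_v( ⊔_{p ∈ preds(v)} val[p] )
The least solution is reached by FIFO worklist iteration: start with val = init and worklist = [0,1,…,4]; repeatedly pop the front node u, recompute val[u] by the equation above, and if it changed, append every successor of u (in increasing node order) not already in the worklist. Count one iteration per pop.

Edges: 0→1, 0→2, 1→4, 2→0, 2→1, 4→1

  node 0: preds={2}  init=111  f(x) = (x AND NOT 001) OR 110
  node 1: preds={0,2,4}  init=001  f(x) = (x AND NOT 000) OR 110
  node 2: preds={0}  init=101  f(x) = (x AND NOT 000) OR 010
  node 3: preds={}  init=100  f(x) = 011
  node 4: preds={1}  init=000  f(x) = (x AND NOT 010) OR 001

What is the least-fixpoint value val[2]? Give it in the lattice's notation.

111

Trace (7 dequeues):
  [1] u=0 | in 101 | out 111 | ==
  [2] u=1 | in 111 | out 111 | prev 001 | push {}
  [3] u=2 | in 111 | out 111 | prev 101 | push {0,1}
  [4] u=3 | in 000 | out 111 | prev 100 | push {}
  [5] u=4 | in 111 | out 101 | prev 000 | push {}
  [6] u=0 | in 111 | out 111 | ==
  [7] u=1 | in 111 | out 111 | ==

Converged values:
  [0] 111
  [1] 111
  [2] 111
  [3] 111
  [4] 101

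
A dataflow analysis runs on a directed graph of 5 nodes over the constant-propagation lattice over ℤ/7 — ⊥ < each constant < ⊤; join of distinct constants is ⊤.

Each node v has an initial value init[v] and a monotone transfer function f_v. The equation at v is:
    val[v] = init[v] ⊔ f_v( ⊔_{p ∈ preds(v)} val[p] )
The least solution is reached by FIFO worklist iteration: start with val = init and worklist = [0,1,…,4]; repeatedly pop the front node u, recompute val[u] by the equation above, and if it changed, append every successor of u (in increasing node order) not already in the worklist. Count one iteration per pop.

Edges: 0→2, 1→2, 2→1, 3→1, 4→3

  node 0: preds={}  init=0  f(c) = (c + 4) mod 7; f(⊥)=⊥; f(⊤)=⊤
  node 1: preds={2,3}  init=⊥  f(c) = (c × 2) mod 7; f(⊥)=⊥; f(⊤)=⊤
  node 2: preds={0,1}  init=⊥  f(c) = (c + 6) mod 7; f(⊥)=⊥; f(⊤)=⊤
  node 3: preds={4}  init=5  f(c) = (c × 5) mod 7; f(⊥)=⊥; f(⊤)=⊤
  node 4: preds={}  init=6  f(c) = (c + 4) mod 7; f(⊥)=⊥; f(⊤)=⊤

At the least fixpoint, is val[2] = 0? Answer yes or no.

no

Iteration log — 7 steps:
  step 1. node 0  ⊔preds=⊥  new=0  stable
  step 2. node 1  ⊔preds=5  new=3  old=⊥  +wl: 
  step 3. node 2  ⊔preds=⊤  new=⊤  old=⊥  +wl: 1
  step 4. node 3  ⊔preds=6  new=⊤  old=5  +wl: 
  step 5. node 4  ⊔preds=⊥  new=6  stable
  step 6. node 1  ⊔preds=⊤  new=⊤  old=3  +wl: 2
  step 7. node 2  ⊔preds=⊤  new=⊤  stable

Least fixpoint reached:
  node 0: 0
  node 1: ⊤
  node 2: ⊤
  node 3: ⊤
  node 4: 6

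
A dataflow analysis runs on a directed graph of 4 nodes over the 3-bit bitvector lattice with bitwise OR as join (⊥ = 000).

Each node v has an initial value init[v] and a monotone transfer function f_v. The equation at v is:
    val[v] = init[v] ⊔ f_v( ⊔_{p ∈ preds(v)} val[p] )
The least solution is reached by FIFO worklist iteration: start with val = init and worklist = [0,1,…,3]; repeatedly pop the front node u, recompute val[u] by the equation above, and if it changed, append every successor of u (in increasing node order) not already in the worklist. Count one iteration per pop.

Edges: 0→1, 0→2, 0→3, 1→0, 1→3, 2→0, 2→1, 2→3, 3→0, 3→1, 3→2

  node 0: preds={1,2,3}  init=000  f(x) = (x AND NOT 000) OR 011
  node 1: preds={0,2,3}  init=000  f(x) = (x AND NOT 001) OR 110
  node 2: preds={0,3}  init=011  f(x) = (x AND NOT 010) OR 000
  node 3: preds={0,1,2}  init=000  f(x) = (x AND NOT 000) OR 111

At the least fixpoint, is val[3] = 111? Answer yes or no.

yes

Worklist (10 pops):
  #1 pop 0: in=011 → 011 (was 000); enqueue []
  #2 pop 1: in=011 → 110 (was 000); enqueue [0]
  #3 pop 2: in=011 → 011 (no change)
  #4 pop 3: in=111 → 111 (was 000); enqueue [1,2]
  #5 pop 0: in=111 → 111 (was 011); enqueue [3]
  #6 pop 1: in=111 → 110 (no change)
  #7 pop 2: in=111 → 111 (was 011); enqueue [0,1]
  #8 pop 3: in=111 → 111 (no change)
  #9 pop 0: in=111 → 111 (no change)
  #10 pop 1: in=111 → 110 (no change)

Fixpoint:
  val[0] = 111
  val[1] = 110
  val[2] = 111
  val[3] = 111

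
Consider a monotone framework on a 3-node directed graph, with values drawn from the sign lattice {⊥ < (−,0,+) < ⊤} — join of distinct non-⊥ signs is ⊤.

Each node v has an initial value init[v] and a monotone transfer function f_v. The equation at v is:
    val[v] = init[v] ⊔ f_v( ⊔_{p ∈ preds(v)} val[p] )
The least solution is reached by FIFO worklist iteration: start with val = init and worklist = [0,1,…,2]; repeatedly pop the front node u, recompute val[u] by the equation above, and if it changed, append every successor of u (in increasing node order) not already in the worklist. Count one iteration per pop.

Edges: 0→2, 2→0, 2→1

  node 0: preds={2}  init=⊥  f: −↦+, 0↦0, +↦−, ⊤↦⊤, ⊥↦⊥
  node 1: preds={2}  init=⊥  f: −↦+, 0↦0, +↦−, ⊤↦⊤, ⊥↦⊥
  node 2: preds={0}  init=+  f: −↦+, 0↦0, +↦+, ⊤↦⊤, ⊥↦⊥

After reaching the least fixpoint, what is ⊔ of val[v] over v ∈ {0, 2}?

⊤

Worklist (3 pops):
  #1 pop 0: in=+ → − (was ⊥); enqueue []
  #2 pop 1: in=+ → − (was ⊥); enqueue []
  #3 pop 2: in=− → + (no change)

Fixpoint:
  val[0] = −
  val[1] = −
  val[2] = +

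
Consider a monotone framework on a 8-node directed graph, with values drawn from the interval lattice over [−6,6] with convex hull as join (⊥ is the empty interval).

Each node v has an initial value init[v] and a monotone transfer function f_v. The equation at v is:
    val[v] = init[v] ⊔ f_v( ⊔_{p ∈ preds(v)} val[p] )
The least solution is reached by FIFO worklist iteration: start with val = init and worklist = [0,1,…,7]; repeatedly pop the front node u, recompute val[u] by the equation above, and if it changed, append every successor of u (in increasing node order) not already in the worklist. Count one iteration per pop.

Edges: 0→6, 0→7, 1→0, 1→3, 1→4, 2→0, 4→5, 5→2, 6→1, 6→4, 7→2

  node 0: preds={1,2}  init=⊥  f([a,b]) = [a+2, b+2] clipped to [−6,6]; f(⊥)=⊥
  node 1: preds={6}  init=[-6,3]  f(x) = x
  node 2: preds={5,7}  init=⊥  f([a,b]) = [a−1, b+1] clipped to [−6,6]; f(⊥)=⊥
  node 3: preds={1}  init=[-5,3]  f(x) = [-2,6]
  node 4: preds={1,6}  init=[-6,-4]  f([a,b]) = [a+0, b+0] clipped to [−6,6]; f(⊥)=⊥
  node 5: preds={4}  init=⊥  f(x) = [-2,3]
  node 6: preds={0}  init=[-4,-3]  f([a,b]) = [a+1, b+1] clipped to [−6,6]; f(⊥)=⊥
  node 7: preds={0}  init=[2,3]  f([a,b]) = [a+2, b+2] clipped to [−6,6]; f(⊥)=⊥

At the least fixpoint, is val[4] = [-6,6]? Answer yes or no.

Trace (17 dequeues):
  [1] u=0 | in [-6,3] | out [-4,5] | prev ⊥ | push {}
  [2] u=1 | in [-4,-3] | out [-6,3] | ==
  [3] u=2 | in [2,3] | out [1,4] | prev ⊥ | push {0}
  [4] u=3 | in [-6,3] | out [-5,6] | prev [-5,3] | push {}
  [5] u=4 | in [-6,3] | out [-6,3] | prev [-6,-4] | push {}
  [6] u=5 | in [-6,3] | out [-2,3] | prev ⊥ | push {2}
  [7] u=6 | in [-4,5] | out [-4,6] | prev [-4,-3] | push {1,4}
  [8] u=7 | in [-4,5] | out [-2,6] | prev [2,3] | push {}
  [9] u=0 | in [-6,4] | out [-4,6] | prev [-4,5] | push {6,7}
  [10] u=2 | in [-2,6] | out [-3,6] | prev [1,4] | push {0}
  [11] u=1 | in [-4,6] | out [-6,6] | prev [-6,3] | push {3}
  [12] u=4 | in [-6,6] | out [-6,6] | prev [-6,3] | push {5}
  [13] u=6 | in [-4,6] | out [-4,6] | ==
  [14] u=7 | in [-4,6] | out [-2,6] | ==
  [15] u=0 | in [-6,6] | out [-4,6] | ==
  [16] u=3 | in [-6,6] | out [-5,6] | ==
  [17] u=5 | in [-6,6] | out [-2,3] | ==

Converged values:
  [0] [-4,6]
  [1] [-6,6]
  [2] [-3,6]
  [3] [-5,6]
  [4] [-6,6]
  [5] [-2,3]
  [6] [-4,6]
  [7] [-2,6]

yes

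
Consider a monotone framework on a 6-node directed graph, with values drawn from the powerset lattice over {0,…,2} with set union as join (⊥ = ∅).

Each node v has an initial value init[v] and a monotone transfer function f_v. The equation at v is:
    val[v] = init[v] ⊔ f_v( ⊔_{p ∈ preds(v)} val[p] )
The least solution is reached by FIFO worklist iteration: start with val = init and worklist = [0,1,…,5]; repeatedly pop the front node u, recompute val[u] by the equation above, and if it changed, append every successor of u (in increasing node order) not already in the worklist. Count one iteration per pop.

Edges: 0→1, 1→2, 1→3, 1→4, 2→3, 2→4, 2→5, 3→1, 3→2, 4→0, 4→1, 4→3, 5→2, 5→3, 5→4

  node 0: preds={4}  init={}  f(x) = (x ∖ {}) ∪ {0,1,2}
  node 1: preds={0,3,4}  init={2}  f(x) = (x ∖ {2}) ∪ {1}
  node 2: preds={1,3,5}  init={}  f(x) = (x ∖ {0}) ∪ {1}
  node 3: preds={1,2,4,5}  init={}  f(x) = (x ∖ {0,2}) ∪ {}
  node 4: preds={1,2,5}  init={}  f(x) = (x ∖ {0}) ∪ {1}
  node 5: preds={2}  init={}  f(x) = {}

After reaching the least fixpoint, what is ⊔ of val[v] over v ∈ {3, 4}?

{1,2}

Trace (10 dequeues):
  [1] u=0 | in {} | out {0,1,2} | prev {} | push {}
  [2] u=1 | in {0,1,2} | out {0,1,2} | prev {2} | push {}
  [3] u=2 | in {0,1,2} | out {1,2} | prev {} | push {}
  [4] u=3 | in {0,1,2} | out {1} | prev {} | push {1,2}
  [5] u=4 | in {0,1,2} | out {1,2} | prev {} | push {0,3}
  [6] u=5 | in {1,2} | out {} | ==
  [7] u=1 | in {0,1,2} | out {0,1,2} | ==
  [8] u=2 | in {0,1,2} | out {1,2} | ==
  [9] u=0 | in {1,2} | out {0,1,2} | ==
  [10] u=3 | in {0,1,2} | out {1} | ==

Converged values:
  [0] {0,1,2}
  [1] {0,1,2}
  [2] {1,2}
  [3] {1}
  [4] {1,2}
  [5] {}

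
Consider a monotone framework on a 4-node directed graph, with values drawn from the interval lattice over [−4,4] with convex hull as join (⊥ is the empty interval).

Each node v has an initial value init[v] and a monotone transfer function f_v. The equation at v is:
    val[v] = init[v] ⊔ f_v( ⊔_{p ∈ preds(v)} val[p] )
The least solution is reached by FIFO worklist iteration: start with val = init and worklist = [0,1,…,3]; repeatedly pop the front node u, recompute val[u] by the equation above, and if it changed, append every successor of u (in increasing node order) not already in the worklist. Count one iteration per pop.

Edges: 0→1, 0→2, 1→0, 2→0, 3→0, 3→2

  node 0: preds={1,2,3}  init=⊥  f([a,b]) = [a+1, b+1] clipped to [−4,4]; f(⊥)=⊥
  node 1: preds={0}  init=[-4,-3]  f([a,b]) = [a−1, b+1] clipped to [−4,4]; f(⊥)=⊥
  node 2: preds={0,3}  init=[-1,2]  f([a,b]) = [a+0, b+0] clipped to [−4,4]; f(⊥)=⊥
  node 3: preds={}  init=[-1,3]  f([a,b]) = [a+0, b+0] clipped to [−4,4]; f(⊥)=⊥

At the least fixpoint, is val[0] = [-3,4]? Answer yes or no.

yes

Iteration log — 5 steps:
  step 1. node 0  ⊔preds=[-4,3]  new=[-3,4]  old=⊥  +wl: 
  step 2. node 1  ⊔preds=[-3,4]  new=[-4,4]  old=[-4,-3]  +wl: 0
  step 3. node 2  ⊔preds=[-3,4]  new=[-3,4]  old=[-1,2]  +wl: 
  step 4. node 3  ⊔preds=⊥  new=[-1,3]  stable
  step 5. node 0  ⊔preds=[-4,4]  new=[-3,4]  stable

Least fixpoint reached:
  node 0: [-3,4]
  node 1: [-4,4]
  node 2: [-3,4]
  node 3: [-1,3]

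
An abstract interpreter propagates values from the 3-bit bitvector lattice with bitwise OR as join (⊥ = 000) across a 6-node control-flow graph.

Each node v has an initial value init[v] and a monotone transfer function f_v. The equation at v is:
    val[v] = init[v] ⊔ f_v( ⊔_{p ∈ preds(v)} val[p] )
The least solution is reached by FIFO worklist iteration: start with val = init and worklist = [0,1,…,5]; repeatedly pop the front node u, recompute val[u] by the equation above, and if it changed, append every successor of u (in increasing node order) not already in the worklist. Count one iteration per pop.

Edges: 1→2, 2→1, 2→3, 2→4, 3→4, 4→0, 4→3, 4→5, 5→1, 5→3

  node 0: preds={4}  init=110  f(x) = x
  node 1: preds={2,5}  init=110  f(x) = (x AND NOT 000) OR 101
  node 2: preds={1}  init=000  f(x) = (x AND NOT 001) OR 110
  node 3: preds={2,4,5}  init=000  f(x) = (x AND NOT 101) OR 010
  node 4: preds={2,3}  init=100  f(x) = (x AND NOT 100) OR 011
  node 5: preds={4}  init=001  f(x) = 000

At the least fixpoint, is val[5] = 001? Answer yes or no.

Trace (9 dequeues):
  [1] u=0 | in 100 | out 110 | ==
  [2] u=1 | in 001 | out 111 | prev 110 | push {}
  [3] u=2 | in 111 | out 110 | prev 000 | push {1}
  [4] u=3 | in 111 | out 010 | prev 000 | push {}
  [5] u=4 | in 110 | out 111 | prev 100 | push {0,3}
  [6] u=5 | in 111 | out 001 | ==
  [7] u=1 | in 111 | out 111 | ==
  [8] u=0 | in 111 | out 111 | prev 110 | push {}
  [9] u=3 | in 111 | out 010 | ==

Converged values:
  [0] 111
  [1] 111
  [2] 110
  [3] 010
  [4] 111
  [5] 001

yes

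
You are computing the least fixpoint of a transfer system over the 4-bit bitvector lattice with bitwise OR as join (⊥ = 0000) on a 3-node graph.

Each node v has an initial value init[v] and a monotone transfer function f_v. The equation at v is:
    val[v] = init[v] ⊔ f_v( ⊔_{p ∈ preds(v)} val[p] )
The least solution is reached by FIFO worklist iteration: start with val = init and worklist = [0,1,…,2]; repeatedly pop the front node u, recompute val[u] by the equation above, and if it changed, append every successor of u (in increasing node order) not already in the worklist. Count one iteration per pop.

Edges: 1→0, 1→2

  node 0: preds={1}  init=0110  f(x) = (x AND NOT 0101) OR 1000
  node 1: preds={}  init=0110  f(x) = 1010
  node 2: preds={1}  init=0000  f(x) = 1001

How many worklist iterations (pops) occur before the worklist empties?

4

Iteration log — 4 steps:
  step 1. node 0  ⊔preds=0110  new=1110  old=0110  +wl: 
  step 2. node 1  ⊔preds=0000  new=1110  old=0110  +wl: 0
  step 3. node 2  ⊔preds=1110  new=1001  old=0000  +wl: 
  step 4. node 0  ⊔preds=1110  new=1110  stable

Least fixpoint reached:
  node 0: 1110
  node 1: 1110
  node 2: 1001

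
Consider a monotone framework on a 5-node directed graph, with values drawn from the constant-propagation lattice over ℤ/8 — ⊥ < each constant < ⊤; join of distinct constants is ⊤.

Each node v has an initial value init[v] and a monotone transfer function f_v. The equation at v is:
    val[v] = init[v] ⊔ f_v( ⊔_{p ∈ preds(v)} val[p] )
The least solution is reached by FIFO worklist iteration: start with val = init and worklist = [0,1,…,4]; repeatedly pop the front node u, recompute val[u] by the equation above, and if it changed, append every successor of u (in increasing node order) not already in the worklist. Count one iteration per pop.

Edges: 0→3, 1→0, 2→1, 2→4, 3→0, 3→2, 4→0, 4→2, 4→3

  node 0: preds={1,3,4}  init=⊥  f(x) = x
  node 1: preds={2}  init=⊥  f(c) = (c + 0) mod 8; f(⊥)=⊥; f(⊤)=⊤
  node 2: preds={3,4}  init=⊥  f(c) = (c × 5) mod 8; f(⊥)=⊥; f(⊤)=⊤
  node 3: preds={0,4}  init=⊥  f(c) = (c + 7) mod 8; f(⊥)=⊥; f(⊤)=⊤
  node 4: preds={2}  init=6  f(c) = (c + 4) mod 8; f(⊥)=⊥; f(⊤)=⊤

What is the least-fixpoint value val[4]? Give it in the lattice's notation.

Trace (13 dequeues):
  [1] u=0 | in 6 | out 6 | prev ⊥ | push {}
  [2] u=1 | in ⊥ | out ⊥ | ==
  [3] u=2 | in 6 | out 6 | prev ⊥ | push {1}
  [4] u=3 | in 6 | out 5 | prev ⊥ | push {0,2}
  [5] u=4 | in 6 | out ⊤ | prev 6 | push {3}
  [6] u=1 | in 6 | out 6 | prev ⊥ | push {}
  [7] u=0 | in ⊤ | out ⊤ | prev 6 | push {}
  [8] u=2 | in ⊤ | out ⊤ | prev 6 | push {1,4}
  [9] u=3 | in ⊤ | out ⊤ | prev 5 | push {0,2}
  [10] u=1 | in ⊤ | out ⊤ | prev 6 | push {}
  [11] u=4 | in ⊤ | out ⊤ | ==
  [12] u=0 | in ⊤ | out ⊤ | ==
  [13] u=2 | in ⊤ | out ⊤ | ==

Converged values:
  [0] ⊤
  [1] ⊤
  [2] ⊤
  [3] ⊤
  [4] ⊤

⊤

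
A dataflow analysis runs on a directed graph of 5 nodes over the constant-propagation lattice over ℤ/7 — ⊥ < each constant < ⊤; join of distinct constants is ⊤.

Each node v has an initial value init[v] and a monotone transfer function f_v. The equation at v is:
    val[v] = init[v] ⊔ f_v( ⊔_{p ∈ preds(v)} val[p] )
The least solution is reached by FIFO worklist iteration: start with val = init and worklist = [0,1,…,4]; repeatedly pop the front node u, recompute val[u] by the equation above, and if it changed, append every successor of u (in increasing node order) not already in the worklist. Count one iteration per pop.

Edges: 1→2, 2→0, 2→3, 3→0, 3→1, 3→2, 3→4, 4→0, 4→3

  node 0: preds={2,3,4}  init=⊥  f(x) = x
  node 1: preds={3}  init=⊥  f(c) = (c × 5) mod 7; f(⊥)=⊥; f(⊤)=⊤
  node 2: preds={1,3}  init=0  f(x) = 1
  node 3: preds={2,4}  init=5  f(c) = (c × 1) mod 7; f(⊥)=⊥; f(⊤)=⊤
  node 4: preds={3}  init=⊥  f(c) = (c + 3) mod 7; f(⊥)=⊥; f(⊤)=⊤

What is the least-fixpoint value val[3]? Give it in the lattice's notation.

⊤

Worklist (9 pops):
  #1 pop 0: in=⊤ → ⊤ (was ⊥); enqueue []
  #2 pop 1: in=5 → 4 (was ⊥); enqueue []
  #3 pop 2: in=⊤ → ⊤ (was 0); enqueue [0]
  #4 pop 3: in=⊤ → ⊤ (was 5); enqueue [1,2]
  #5 pop 4: in=⊤ → ⊤ (was ⊥); enqueue [3]
  #6 pop 0: in=⊤ → ⊤ (no change)
  #7 pop 1: in=⊤ → ⊤ (was 4); enqueue []
  #8 pop 2: in=⊤ → ⊤ (no change)
  #9 pop 3: in=⊤ → ⊤ (no change)

Fixpoint:
  val[0] = ⊤
  val[1] = ⊤
  val[2] = ⊤
  val[3] = ⊤
  val[4] = ⊤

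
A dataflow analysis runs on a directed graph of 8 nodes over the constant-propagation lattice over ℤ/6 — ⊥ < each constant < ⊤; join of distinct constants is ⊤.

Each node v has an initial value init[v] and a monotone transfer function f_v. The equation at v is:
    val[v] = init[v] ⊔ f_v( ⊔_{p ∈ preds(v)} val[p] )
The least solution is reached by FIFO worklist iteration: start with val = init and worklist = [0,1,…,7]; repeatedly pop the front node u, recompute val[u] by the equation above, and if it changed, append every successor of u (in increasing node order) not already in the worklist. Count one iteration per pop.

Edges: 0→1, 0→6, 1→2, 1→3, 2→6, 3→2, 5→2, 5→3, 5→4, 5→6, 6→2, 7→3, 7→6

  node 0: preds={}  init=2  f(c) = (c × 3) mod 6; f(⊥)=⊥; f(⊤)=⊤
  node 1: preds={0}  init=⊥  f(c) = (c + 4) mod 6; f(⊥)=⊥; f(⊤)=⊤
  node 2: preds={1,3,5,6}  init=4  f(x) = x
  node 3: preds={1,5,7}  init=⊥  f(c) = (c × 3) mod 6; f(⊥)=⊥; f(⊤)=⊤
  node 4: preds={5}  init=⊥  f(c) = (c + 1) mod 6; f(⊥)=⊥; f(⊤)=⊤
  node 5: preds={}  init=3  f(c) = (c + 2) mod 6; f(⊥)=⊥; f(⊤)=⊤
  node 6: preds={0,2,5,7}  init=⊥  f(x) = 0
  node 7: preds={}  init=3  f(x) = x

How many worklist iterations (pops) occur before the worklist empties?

Worklist (9 pops):
  #1 pop 0: in=⊥ → 2 (no change)
  #2 pop 1: in=2 → 0 (was ⊥); enqueue []
  #3 pop 2: in=⊤ → ⊤ (was 4); enqueue []
  #4 pop 3: in=⊤ → ⊤ (was ⊥); enqueue [2]
  #5 pop 4: in=3 → 4 (was ⊥); enqueue []
  #6 pop 5: in=⊥ → 3 (no change)
  #7 pop 6: in=⊤ → 0 (was ⊥); enqueue []
  #8 pop 7: in=⊥ → 3 (no change)
  #9 pop 2: in=⊤ → ⊤ (no change)

Fixpoint:
  val[0] = 2
  val[1] = 0
  val[2] = ⊤
  val[3] = ⊤
  val[4] = 4
  val[5] = 3
  val[6] = 0
  val[7] = 3

9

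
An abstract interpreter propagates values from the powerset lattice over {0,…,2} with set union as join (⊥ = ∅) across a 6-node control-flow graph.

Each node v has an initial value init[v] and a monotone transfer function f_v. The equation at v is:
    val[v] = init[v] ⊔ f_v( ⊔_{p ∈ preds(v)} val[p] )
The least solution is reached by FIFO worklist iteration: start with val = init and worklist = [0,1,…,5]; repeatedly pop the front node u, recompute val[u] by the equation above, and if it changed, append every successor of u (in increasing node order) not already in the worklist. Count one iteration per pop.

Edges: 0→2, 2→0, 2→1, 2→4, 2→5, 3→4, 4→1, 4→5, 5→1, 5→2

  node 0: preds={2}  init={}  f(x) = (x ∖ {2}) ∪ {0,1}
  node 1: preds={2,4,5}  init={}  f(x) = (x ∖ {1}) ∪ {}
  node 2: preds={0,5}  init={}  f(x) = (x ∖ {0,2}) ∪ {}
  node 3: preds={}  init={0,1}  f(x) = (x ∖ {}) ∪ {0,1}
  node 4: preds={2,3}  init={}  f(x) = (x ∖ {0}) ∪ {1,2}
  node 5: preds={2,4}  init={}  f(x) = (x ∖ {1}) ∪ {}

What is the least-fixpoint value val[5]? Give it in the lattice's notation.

{2}

Trace (9 dequeues):
  [1] u=0 | in {} | out {0,1} | prev {} | push {}
  [2] u=1 | in {} | out {} | ==
  [3] u=2 | in {0,1} | out {1} | prev {} | push {0,1}
  [4] u=3 | in {} | out {0,1} | ==
  [5] u=4 | in {0,1} | out {1,2} | prev {} | push {}
  [6] u=5 | in {1,2} | out {2} | prev {} | push {2}
  [7] u=0 | in {1} | out {0,1} | ==
  [8] u=1 | in {1,2} | out {2} | prev {} | push {}
  [9] u=2 | in {0,1,2} | out {1} | ==

Converged values:
  [0] {0,1}
  [1] {2}
  [2] {1}
  [3] {0,1}
  [4] {1,2}
  [5] {2}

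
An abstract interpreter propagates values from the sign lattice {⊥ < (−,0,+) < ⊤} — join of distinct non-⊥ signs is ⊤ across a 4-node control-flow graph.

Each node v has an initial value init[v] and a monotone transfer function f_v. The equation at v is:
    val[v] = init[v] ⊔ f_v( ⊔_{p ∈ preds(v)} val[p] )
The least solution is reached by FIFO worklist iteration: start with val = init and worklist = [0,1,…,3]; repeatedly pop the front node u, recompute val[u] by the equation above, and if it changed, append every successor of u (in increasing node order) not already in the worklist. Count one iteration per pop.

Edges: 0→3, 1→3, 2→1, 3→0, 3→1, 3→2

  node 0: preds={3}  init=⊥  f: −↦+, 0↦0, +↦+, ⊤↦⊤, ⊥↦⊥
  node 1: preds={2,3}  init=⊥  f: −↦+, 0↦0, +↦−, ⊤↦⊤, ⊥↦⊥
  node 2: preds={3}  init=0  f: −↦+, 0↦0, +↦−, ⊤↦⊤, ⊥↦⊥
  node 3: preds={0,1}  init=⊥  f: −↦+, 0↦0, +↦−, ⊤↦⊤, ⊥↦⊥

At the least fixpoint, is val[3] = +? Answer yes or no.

Iteration log — 8 steps:
  step 1. node 0  ⊔preds=⊥  new=⊥  stable
  step 2. node 1  ⊔preds=0  new=0  old=⊥  +wl: 
  step 3. node 2  ⊔preds=⊥  new=0  stable
  step 4. node 3  ⊔preds=0  new=0  old=⊥  +wl: 0,1,2
  step 5. node 0  ⊔preds=0  new=0  old=⊥  +wl: 3
  step 6. node 1  ⊔preds=0  new=0  stable
  step 7. node 2  ⊔preds=0  new=0  stable
  step 8. node 3  ⊔preds=0  new=0  stable

Least fixpoint reached:
  node 0: 0
  node 1: 0
  node 2: 0
  node 3: 0

no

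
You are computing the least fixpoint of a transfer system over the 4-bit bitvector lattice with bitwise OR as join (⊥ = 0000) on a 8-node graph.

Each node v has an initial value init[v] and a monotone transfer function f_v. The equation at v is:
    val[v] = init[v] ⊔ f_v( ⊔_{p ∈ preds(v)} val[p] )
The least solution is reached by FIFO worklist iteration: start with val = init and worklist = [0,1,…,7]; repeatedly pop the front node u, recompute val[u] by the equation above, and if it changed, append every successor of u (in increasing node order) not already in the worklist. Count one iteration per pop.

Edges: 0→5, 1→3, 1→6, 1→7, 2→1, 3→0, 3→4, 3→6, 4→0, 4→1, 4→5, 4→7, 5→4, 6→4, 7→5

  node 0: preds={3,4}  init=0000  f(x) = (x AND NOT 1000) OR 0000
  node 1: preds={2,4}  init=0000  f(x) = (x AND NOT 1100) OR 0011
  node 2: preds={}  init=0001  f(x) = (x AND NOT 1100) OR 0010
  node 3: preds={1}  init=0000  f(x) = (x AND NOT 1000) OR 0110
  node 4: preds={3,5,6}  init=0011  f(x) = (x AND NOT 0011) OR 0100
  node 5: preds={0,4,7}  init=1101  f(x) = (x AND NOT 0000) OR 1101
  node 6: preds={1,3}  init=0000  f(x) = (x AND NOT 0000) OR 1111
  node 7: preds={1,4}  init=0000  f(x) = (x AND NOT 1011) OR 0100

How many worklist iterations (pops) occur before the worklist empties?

12

Worklist (12 pops):
  #1 pop 0: in=0011 → 0011 (was 0000); enqueue []
  #2 pop 1: in=0011 → 0011 (was 0000); enqueue []
  #3 pop 2: in=0000 → 0011 (was 0001); enqueue [1]
  #4 pop 3: in=0011 → 0111 (was 0000); enqueue [0]
  #5 pop 4: in=1111 → 1111 (was 0011); enqueue []
  #6 pop 5: in=1111 → 1111 (was 1101); enqueue [4]
  #7 pop 6: in=0111 → 1111 (was 0000); enqueue []
  #8 pop 7: in=1111 → 0100 (was 0000); enqueue [5]
  #9 pop 1: in=1111 → 0011 (no change)
  #10 pop 0: in=1111 → 0111 (was 0011); enqueue []
  #11 pop 4: in=1111 → 1111 (no change)
  #12 pop 5: in=1111 → 1111 (no change)

Fixpoint:
  val[0] = 0111
  val[1] = 0011
  val[2] = 0011
  val[3] = 0111
  val[4] = 1111
  val[5] = 1111
  val[6] = 1111
  val[7] = 0100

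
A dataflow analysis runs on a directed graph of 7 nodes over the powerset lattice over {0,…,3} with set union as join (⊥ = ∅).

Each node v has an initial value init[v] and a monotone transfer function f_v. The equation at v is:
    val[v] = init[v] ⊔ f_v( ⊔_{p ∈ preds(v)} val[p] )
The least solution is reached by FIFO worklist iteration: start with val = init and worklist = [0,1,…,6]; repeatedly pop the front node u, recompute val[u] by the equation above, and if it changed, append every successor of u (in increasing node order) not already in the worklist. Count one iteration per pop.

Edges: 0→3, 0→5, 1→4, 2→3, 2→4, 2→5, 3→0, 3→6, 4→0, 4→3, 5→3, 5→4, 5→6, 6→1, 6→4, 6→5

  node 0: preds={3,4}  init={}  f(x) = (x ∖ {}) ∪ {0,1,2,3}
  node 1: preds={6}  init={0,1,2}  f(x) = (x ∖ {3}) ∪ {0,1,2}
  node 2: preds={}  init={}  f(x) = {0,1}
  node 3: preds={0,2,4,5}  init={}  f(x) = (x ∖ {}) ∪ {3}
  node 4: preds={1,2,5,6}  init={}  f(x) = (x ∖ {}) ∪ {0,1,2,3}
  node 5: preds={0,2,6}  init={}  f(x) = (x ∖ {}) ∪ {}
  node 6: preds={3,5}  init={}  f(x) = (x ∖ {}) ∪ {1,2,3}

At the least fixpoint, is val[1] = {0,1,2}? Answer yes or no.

yes

Worklist (12 pops):
  #1 pop 0: in={} → {0,1,2,3} (was {}); enqueue []
  #2 pop 1: in={} → {0,1,2} (no change)
  #3 pop 2: in={} → {0,1} (was {}); enqueue []
  #4 pop 3: in={0,1,2,3} → {0,1,2,3} (was {}); enqueue [0]
  #5 pop 4: in={0,1,2} → {0,1,2,3} (was {}); enqueue [3]
  #6 pop 5: in={0,1,2,3} → {0,1,2,3} (was {}); enqueue [4]
  #7 pop 6: in={0,1,2,3} → {0,1,2,3} (was {}); enqueue [1,5]
  #8 pop 0: in={0,1,2,3} → {0,1,2,3} (no change)
  #9 pop 3: in={0,1,2,3} → {0,1,2,3} (no change)
  #10 pop 4: in={0,1,2,3} → {0,1,2,3} (no change)
  #11 pop 1: in={0,1,2,3} → {0,1,2} (no change)
  #12 pop 5: in={0,1,2,3} → {0,1,2,3} (no change)

Fixpoint:
  val[0] = {0,1,2,3}
  val[1] = {0,1,2}
  val[2] = {0,1}
  val[3] = {0,1,2,3}
  val[4] = {0,1,2,3}
  val[5] = {0,1,2,3}
  val[6] = {0,1,2,3}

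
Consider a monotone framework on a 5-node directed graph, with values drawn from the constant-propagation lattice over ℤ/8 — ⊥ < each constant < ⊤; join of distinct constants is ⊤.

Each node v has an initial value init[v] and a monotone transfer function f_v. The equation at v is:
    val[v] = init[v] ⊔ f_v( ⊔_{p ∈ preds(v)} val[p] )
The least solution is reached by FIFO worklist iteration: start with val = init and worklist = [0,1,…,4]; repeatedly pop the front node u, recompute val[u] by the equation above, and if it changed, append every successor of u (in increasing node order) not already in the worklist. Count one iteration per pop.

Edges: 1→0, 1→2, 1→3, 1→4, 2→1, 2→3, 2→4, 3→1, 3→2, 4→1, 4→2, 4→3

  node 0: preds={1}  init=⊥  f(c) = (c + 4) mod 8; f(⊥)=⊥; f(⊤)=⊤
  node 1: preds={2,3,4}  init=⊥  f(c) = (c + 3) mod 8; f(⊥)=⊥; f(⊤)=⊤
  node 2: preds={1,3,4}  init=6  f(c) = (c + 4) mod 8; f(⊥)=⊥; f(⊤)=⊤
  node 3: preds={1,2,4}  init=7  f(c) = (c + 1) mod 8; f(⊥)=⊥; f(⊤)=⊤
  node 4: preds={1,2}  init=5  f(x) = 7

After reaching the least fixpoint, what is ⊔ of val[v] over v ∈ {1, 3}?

⊤

Trace (9 dequeues):
  [1] u=0 | in ⊥ | out ⊥ | ==
  [2] u=1 | in ⊤ | out ⊤ | prev ⊥ | push {0}
  [3] u=2 | in ⊤ | out ⊤ | prev 6 | push {1}
  [4] u=3 | in ⊤ | out ⊤ | prev 7 | push {2}
  [5] u=4 | in ⊤ | out ⊤ | prev 5 | push {3}
  [6] u=0 | in ⊤ | out ⊤ | prev ⊥ | push {}
  [7] u=1 | in ⊤ | out ⊤ | ==
  [8] u=2 | in ⊤ | out ⊤ | ==
  [9] u=3 | in ⊤ | out ⊤ | ==

Converged values:
  [0] ⊤
  [1] ⊤
  [2] ⊤
  [3] ⊤
  [4] ⊤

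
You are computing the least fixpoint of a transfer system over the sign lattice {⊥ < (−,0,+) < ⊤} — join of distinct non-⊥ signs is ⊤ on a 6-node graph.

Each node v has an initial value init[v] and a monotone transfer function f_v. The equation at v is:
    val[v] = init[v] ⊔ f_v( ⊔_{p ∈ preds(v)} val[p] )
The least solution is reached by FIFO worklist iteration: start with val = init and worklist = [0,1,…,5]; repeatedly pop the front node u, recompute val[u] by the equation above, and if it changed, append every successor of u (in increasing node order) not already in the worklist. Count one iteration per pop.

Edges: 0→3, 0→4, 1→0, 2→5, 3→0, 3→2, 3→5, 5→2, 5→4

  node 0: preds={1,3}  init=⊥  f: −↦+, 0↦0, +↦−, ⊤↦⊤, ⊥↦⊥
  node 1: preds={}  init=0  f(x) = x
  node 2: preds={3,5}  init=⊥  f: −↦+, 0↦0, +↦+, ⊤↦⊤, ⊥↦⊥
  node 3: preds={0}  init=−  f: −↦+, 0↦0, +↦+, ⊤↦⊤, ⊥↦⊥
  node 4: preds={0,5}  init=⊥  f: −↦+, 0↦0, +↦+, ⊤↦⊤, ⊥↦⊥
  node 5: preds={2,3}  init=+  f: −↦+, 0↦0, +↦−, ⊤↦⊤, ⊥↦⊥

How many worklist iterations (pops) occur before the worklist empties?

Iteration log — 9 steps:
  step 1. node 0  ⊔preds=⊤  new=⊤  old=⊥  +wl: 
  step 2. node 1  ⊔preds=⊥  new=0  stable
  step 3. node 2  ⊔preds=⊤  new=⊤  old=⊥  +wl: 
  step 4. node 3  ⊔preds=⊤  new=⊤  old=−  +wl: 0,2
  step 5. node 4  ⊔preds=⊤  new=⊤  old=⊥  +wl: 
  step 6. node 5  ⊔preds=⊤  new=⊤  old=+  +wl: 4
  step 7. node 0  ⊔preds=⊤  new=⊤  stable
  step 8. node 2  ⊔preds=⊤  new=⊤  stable
  step 9. node 4  ⊔preds=⊤  new=⊤  stable

Least fixpoint reached:
  node 0: ⊤
  node 1: 0
  node 2: ⊤
  node 3: ⊤
  node 4: ⊤
  node 5: ⊤

9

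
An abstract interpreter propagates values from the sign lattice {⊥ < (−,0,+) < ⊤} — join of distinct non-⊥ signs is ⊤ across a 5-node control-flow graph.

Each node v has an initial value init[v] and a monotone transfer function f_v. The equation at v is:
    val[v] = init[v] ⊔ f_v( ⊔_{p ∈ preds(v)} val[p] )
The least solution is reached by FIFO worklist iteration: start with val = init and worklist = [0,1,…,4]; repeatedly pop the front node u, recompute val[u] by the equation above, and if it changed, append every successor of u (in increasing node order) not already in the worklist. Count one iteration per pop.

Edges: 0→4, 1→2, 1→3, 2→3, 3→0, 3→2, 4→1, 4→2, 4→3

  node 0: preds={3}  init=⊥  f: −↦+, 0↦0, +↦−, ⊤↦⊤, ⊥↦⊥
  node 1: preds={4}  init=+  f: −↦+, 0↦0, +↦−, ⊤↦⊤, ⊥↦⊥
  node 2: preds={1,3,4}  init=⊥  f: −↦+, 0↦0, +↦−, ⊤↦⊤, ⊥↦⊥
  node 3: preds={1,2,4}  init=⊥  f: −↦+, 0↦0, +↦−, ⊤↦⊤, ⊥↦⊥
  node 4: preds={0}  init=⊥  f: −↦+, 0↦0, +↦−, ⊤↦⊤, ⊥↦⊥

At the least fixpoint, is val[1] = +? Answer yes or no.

Worklist (12 pops):
  #1 pop 0: in=⊥ → ⊥ (no change)
  #2 pop 1: in=⊥ → + (no change)
  #3 pop 2: in=+ → − (was ⊥); enqueue []
  #4 pop 3: in=⊤ → ⊤ (was ⊥); enqueue [0,2]
  #5 pop 4: in=⊥ → ⊥ (no change)
  #6 pop 0: in=⊤ → ⊤ (was ⊥); enqueue [4]
  #7 pop 2: in=⊤ → ⊤ (was −); enqueue [3]
  #8 pop 4: in=⊤ → ⊤ (was ⊥); enqueue [1,2]
  #9 pop 3: in=⊤ → ⊤ (no change)
  #10 pop 1: in=⊤ → ⊤ (was +); enqueue [3]
  #11 pop 2: in=⊤ → ⊤ (no change)
  #12 pop 3: in=⊤ → ⊤ (no change)

Fixpoint:
  val[0] = ⊤
  val[1] = ⊤
  val[2] = ⊤
  val[3] = ⊤
  val[4] = ⊤

no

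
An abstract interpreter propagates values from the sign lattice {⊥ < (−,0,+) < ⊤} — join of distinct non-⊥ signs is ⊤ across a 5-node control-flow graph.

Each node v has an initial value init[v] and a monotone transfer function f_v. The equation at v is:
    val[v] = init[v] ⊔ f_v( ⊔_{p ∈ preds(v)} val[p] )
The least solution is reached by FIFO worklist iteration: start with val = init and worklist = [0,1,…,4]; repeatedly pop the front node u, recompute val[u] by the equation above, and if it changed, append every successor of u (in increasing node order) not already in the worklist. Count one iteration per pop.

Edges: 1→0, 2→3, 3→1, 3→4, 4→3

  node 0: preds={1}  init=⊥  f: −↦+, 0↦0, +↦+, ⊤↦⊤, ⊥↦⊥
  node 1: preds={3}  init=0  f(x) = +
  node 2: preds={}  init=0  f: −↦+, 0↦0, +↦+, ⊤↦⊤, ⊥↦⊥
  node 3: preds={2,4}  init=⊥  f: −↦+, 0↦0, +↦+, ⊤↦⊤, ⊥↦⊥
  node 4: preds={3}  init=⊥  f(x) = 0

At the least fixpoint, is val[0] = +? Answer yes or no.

no

Trace (8 dequeues):
  [1] u=0 | in 0 | out 0 | prev ⊥ | push {}
  [2] u=1 | in ⊥ | out ⊤ | prev 0 | push {0}
  [3] u=2 | in ⊥ | out 0 | ==
  [4] u=3 | in 0 | out 0 | prev ⊥ | push {1}
  [5] u=4 | in 0 | out 0 | prev ⊥ | push {3}
  [6] u=0 | in ⊤ | out ⊤ | prev 0 | push {}
  [7] u=1 | in 0 | out ⊤ | ==
  [8] u=3 | in 0 | out 0 | ==

Converged values:
  [0] ⊤
  [1] ⊤
  [2] 0
  [3] 0
  [4] 0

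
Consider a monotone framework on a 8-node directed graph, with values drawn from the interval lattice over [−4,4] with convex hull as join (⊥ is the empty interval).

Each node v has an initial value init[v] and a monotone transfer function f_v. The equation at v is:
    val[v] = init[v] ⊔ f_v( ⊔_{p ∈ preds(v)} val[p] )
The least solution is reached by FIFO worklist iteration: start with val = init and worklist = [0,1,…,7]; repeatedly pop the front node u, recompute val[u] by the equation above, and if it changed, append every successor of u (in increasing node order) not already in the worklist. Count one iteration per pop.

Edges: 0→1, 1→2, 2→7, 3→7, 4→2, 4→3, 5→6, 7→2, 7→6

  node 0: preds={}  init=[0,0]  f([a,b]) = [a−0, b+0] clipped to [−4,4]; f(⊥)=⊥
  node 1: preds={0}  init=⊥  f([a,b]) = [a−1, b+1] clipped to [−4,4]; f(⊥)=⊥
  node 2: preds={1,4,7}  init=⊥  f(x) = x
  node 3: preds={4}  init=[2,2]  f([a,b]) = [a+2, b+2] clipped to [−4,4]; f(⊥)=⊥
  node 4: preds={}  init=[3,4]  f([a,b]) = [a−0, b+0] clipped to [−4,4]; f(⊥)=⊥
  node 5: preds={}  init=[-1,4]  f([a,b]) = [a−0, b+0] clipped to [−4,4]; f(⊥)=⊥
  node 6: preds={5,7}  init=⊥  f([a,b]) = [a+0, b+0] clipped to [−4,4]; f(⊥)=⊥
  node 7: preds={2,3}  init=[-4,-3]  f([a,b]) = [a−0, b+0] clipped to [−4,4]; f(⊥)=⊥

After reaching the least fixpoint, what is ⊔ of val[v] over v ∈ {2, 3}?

[-4,4]

Trace (10 dequeues):
  [1] u=0 | in ⊥ | out [0,0] | ==
  [2] u=1 | in [0,0] | out [-1,1] | prev ⊥ | push {}
  [3] u=2 | in [-4,4] | out [-4,4] | prev ⊥ | push {}
  [4] u=3 | in [3,4] | out [2,4] | prev [2,2] | push {}
  [5] u=4 | in ⊥ | out [3,4] | ==
  [6] u=5 | in ⊥ | out [-1,4] | ==
  [7] u=6 | in [-4,4] | out [-4,4] | prev ⊥ | push {}
  [8] u=7 | in [-4,4] | out [-4,4] | prev [-4,-3] | push {2,6}
  [9] u=2 | in [-4,4] | out [-4,4] | ==
  [10] u=6 | in [-4,4] | out [-4,4] | ==

Converged values:
  [0] [0,0]
  [1] [-1,1]
  [2] [-4,4]
  [3] [2,4]
  [4] [3,4]
  [5] [-1,4]
  [6] [-4,4]
  [7] [-4,4]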